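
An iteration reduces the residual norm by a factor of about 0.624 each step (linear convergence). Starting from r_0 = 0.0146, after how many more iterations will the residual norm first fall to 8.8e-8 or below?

26

After k steps, r_k ≈ 0.0146·0.624^k.
Need 0.624^k ≤ 8.8e-8/0.0146 = 6.0274e-06.
k ≥ ln(6.0274e-06)/ln(0.624) = -12.0192/-0.47160 = 25.486.
Smallest integer k = 26.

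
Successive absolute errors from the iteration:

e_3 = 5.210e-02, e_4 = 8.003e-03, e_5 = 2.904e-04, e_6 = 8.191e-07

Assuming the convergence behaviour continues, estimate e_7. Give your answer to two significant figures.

First estimate the order: p ≈ ln(e_6/e_5) / ln(e_5/e_4) = ln(8.191e-07/2.904e-04)/ln(2.904e-04/8.003e-03) = ln(0.00282059)/ln(0.0362864) ≈ 1.7703.
Then e_7 ≈ e_6·(e_6/e_5)^p = 8.191e-07·(0.00282059)^1.7703 = 8.191e-07·3.06434e-05 ≈ 2.51e-11.

2.5e-11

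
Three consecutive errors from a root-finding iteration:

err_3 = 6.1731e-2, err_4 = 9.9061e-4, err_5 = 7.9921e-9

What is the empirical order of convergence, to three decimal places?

2.838

p ≈ ln(err_5/err_4) / ln(err_4/err_3)
  = ln(7.9921e-9/9.9061e-4) / ln(9.9061e-4/6.1731e-2)
  = ln(8.06786e-06) / ln(0.0160472)
  = -11.727622 / -4.132221 ≈ 2.838092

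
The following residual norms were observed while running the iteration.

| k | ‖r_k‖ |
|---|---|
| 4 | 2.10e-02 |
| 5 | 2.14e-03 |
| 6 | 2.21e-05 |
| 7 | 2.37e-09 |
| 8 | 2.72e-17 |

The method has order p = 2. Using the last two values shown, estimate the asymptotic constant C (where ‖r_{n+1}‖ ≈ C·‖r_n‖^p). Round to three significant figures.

C ≈ ‖r_8‖ / ‖r_7‖^2
  = 2.72e-17 / (2.37e-09)^2
  = 2.72e-17 / 5.6169e-18 ≈ 4.8425

4.84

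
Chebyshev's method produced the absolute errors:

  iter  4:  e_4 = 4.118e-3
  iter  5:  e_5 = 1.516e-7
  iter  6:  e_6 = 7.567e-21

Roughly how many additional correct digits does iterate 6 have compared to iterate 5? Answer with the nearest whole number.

Digits gained ≈ log₁₀(e_5/e_6) = log₁₀(1.516e-7/7.567e-21) = log₁₀(2.00344e+13) ≈ 13.302.

13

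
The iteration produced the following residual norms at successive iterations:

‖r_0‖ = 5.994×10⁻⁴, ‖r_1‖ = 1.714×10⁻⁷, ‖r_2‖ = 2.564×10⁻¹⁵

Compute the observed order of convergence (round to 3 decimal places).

2.208

p ≈ ln(‖r_2‖/‖r_1‖) / ln(‖r_1‖/‖r_0‖)
  = ln(2.564×10⁻¹⁵/1.714×10⁻⁷) / ln(1.714×10⁻⁷/5.994×10⁻⁴)
  = ln(1.49592e-08) / ln(0.000285953)
  = -18.017939 / -8.159683 ≈ 2.208167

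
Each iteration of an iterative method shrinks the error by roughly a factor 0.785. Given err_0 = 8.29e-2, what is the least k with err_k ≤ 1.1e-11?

After k steps, err_k ≈ 8.29e-2·0.785^k.
Need 0.785^k ≤ 1.1e-11/8.29e-2 = 1.3269e-10.
k ≥ ln(1.3269e-10)/ln(0.785) = -22.7430/-0.24207 = 93.952.
Smallest integer k = 94.

94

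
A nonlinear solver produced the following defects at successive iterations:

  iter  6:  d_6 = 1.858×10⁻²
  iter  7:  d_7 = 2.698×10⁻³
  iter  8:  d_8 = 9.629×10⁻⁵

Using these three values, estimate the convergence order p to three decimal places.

p ≈ ln(d_8/d_7) / ln(d_7/d_6)
  = ln(9.629×10⁻⁵/2.698×10⁻³) / ln(2.698×10⁻³/1.858×10⁻²)
  = ln(0.0356894) / ln(0.14521)
  = -3.332902 / -1.929574 ≈ 1.727273

1.727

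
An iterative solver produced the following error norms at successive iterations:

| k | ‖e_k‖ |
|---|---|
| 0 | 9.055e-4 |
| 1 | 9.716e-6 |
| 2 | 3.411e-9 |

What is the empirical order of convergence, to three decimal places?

p ≈ ln(‖e_2‖/‖e_1‖) / ln(‖e_1‖/‖e_0‖)
  = ln(3.411e-9/9.716e-6) / ln(9.716e-6/9.055e-4)
  = ln(0.00035107) / ln(0.01073)
  = -7.954525 / -4.534712 ≈ 1.754141

1.754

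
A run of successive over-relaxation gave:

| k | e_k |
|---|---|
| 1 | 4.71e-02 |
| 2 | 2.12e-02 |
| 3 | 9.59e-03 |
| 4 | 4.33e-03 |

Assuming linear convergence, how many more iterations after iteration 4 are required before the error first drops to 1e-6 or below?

11

Rate ρ ≈ e_4/e_3 = 4.33e-03/9.59e-03 = 0.4515.
After j more steps, e_{4+j} ≈ 4.33e-03·ρ^j; need ρ^j ≤ 1e-6/4.33e-03 = 0.000230947.
j ≥ ln(0.000230947)/ln(0.4515) = -8.3733/-0.79518 = 10.530.
So 11 more iterations are needed.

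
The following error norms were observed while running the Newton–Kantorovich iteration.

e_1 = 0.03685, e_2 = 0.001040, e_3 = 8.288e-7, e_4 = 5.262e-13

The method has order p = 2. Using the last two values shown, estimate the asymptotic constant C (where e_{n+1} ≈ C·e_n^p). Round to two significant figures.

C ≈ e_4 / e_3^2
  = 5.262e-13 / (8.288e-7)^2
  = 5.262e-13 / 6.86909e-13 ≈ 0.76604

0.77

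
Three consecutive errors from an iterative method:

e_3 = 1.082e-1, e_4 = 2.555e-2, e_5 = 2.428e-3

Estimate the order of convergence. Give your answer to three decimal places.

p ≈ ln(e_5/e_4) / ln(e_4/e_3)
  = ln(2.428e-3/2.555e-2) / ln(2.555e-2/1.082e-1)
  = ln(0.0950294) / ln(0.236137)
  = -2.353569 / -1.443343 ≈ 1.630637

1.631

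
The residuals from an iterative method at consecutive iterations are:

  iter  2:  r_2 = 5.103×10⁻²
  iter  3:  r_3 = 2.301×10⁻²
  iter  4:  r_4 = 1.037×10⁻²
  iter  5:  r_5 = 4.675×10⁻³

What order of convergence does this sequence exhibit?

Consecutive ratios: r_5/r_4 = 4.675×10⁻³/1.037×10⁻² = 0.45082, r_4/r_3 = 1.037×10⁻²/2.301×10⁻² = 0.450674.
p ≈ ln(0.45082)/ln(0.450674) = -0.7967/-0.7970 ≈ 1.00.
So the convergence is linear (order 1).

1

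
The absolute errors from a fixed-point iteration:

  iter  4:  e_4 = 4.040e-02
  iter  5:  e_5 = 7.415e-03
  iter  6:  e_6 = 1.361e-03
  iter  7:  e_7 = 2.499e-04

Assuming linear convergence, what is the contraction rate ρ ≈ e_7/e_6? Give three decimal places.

ρ ≈ e_7/e_6 = 2.499e-04/1.361e-03 = 0.18361

0.184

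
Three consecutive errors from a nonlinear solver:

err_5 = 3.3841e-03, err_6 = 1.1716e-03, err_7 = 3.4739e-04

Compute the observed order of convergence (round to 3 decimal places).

1.146

p ≈ ln(err_7/err_6) / ln(err_6/err_5)
  = ln(3.4739e-04/1.1716e-03) / ln(1.1716e-03/3.3841e-03)
  = ln(0.296509) / ln(0.346207)
  = -1.215678 / -1.060718 ≈ 1.146090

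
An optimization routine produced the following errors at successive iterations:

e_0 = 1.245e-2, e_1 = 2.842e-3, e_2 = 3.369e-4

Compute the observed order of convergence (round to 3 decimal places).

1.444

p ≈ ln(e_2/e_1) / ln(e_1/e_0)
  = ln(3.369e-4/2.842e-3) / ln(2.842e-3/1.245e-2)
  = ln(0.118543) / ln(0.228273)
  = -2.132480 / -1.477213 ≈ 1.443583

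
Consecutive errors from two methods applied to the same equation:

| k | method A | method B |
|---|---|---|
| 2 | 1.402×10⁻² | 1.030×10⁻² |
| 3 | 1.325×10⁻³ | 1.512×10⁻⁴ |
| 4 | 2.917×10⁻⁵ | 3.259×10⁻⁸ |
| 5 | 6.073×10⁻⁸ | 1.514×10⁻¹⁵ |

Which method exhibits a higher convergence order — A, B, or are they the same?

B

Method A: p ≈ ln(6.073×10⁻⁸/2.917×10⁻⁵)/ln(2.917×10⁻⁵/1.325×10⁻³) ≈ 1.62.
Method B: p ≈ ln(1.514×10⁻¹⁵/3.259×10⁻⁸)/ln(3.259×10⁻⁸/1.512×10⁻⁴) ≈ 2.00.
Method B has the higher order (≈2.0 vs ≈1.6).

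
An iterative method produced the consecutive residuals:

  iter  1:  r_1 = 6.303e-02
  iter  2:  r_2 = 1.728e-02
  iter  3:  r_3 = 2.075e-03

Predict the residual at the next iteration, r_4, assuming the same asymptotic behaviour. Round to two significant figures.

6.4e-5

First estimate the order: p ≈ ln(r_3/r_2) / ln(r_2/r_1) = ln(2.075e-03/1.728e-02)/ln(1.728e-02/6.303e-02) = ln(0.120081)/ln(0.274155) ≈ 1.6379.
Then r_4 ≈ r_3·(r_3/r_2)^p = 2.075e-03·(0.120081)^1.6379 = 2.075e-03·0.031065 ≈ 6.446e-05.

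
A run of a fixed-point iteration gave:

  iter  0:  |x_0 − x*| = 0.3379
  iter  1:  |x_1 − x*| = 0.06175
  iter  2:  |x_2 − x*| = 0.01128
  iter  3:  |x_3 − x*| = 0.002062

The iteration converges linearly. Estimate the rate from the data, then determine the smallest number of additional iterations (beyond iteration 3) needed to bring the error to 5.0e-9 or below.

8

Rate ρ ≈ |x_3 − x*|/|x_2 − x*| = 0.002062/0.01128 = 0.1828.
After j more steps, |x_{3+j} − x*| ≈ 0.002062·ρ^j; need ρ^j ≤ 5.0e-9/0.002062 = 2.42483e-06.
j ≥ ln(2.42483e-06)/ln(0.1828) = -12.9297/-1.69936 = 7.609.
So 8 more iterations are needed.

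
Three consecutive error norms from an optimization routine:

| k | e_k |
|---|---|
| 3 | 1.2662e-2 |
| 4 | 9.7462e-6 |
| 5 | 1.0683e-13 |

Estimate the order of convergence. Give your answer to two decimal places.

p ≈ ln(e_5/e_4) / ln(e_4/e_3)
  = ln(1.0683e-13/9.7462e-6) / ln(9.7462e-6/1.2662e-2)
  = ln(1.09612e-08) / ln(0.00076972)
  = -18.32890 / -7.16948 ≈ 2.55652

2.56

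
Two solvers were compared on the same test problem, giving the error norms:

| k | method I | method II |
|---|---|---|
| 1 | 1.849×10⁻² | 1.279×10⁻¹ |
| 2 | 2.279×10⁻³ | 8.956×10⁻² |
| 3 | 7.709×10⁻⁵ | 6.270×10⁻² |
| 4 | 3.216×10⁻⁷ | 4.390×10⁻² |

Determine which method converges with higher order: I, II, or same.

I

Method I: p ≈ ln(3.216×10⁻⁷/7.709×10⁻⁵)/ln(7.709×10⁻⁵/2.279×10⁻³) ≈ 1.62.
Method II: p ≈ ln(4.390×10⁻²/6.270×10⁻²)/ln(6.270×10⁻²/8.956×10⁻²) ≈ 1.00.
Method I has the higher order (≈1.6 vs ≈1.0).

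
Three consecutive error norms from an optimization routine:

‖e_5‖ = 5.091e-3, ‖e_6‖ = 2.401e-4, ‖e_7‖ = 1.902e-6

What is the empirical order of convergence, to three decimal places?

p ≈ ln(‖e_7‖/‖e_6‖) / ln(‖e_6‖/‖e_5‖)
  = ln(1.902e-6/2.401e-4) / ln(2.401e-4/5.091e-3)
  = ln(0.0079217) / ln(0.0471617)
  = -4.838149 / -3.054173 ≈ 1.584111

1.584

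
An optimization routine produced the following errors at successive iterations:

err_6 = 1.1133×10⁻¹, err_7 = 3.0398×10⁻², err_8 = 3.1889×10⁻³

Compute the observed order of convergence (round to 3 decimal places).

p ≈ ln(err_8/err_7) / ln(err_7/err_6)
  = ln(3.1889×10⁻³/3.0398×10⁻²) / ln(3.0398×10⁻²/1.1133×10⁻¹)
  = ln(0.104905) / ln(0.273044)
  = -2.254700 / -1.298122 ≈ 1.736894

1.737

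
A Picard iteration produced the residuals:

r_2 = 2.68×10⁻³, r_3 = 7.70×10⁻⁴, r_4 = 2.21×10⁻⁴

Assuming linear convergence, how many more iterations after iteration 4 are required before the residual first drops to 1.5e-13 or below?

Rate ρ ≈ r_4/r_3 = 2.21×10⁻⁴/7.70×10⁻⁴ = 0.2870.
After j more steps, r_{4+j} ≈ 2.21×10⁻⁴·ρ^j; need ρ^j ≤ 1.5e-13/2.21×10⁻⁴ = 6.78733e-10.
j ≥ ln(6.78733e-10)/ln(0.2870) = -21.1108/-1.24827 = 16.912.
So 17 more iterations are needed.

17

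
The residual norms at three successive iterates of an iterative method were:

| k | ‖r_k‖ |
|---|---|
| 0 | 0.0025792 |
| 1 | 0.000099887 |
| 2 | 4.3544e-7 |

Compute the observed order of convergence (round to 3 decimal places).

1.672

p ≈ ln(‖r_2‖/‖r_1‖) / ln(‖r_1‖/‖r_0‖)
  = ln(4.3544e-7/0.000099887) / ln(0.000099887/0.0025792)
  = ln(0.00435933) / ln(0.0387279)
  = -5.435437 / -3.251195 ≈ 1.671827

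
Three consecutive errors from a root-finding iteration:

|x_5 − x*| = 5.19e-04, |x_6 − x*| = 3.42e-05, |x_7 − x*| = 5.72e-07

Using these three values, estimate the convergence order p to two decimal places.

p ≈ ln(|x_7 − x*|/|x_6 − x*|) / ln(|x_6 − x*|/|x_5 − x*|)
  = ln(5.72e-07/3.42e-05) / ln(3.42e-05/5.19e-04)
  = ln(0.0167251) / ln(0.065896)
  = -4.09084 / -2.71968 ≈ 1.50416

1.50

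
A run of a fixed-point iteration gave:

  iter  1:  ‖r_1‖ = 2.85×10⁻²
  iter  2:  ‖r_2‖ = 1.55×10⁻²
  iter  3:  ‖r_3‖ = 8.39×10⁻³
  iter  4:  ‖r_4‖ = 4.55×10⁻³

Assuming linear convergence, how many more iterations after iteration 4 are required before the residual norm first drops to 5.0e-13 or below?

Rate ρ ≈ ‖r_4‖/‖r_3‖ = 4.55×10⁻³/8.39×10⁻³ = 0.5423.
After j more steps, ‖r_{4+j}‖ ≈ 4.55×10⁻³·ρ^j; need ρ^j ≤ 5.0e-13/4.55×10⁻³ = 1.0989e-10.
j ≥ ln(1.0989e-10)/ln(0.5423) = -22.9315/-0.61194 = 37.473.
So 38 more iterations are needed.

38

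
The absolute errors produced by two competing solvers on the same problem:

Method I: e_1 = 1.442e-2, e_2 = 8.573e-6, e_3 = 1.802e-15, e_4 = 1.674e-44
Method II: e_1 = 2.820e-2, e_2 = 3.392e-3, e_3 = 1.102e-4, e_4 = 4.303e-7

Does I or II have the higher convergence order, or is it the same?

Method I: p ≈ ln(1.674e-44/1.802e-15)/ln(1.802e-15/8.573e-6) ≈ 3.00.
Method II: p ≈ ln(4.303e-7/1.102e-4)/ln(1.102e-4/3.392e-3) ≈ 1.62.
Method I has the higher order (≈3.0 vs ≈1.6).

I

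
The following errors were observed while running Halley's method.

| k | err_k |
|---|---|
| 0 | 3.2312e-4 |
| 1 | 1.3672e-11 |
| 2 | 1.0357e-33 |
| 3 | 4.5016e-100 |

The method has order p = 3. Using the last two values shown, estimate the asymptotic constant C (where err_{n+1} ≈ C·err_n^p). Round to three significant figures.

C ≈ err_3 / err_2^3
  = 4.5016e-100 / (1.0357e-33)^3
  = 4.5016e-100 / 1.11097e-99 ≈ 0.4052

0.405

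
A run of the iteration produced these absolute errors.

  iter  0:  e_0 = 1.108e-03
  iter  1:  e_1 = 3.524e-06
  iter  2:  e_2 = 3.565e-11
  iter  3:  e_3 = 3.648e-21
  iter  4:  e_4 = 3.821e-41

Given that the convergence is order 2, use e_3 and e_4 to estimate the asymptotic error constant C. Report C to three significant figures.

C ≈ e_4 / e_3^2
  = 3.821e-41 / (3.648e-21)^2
  = 3.821e-41 / 1.33079e-41 ≈ 2.8712

2.87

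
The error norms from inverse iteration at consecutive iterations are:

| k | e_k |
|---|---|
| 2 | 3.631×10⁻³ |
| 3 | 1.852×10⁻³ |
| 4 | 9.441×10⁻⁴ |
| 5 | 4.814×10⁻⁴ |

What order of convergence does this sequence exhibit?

1

Consecutive ratios: e_5/e_4 = 4.814×10⁻⁴/9.441×10⁻⁴ = 0.509904, e_4/e_3 = 9.441×10⁻⁴/1.852×10⁻³ = 0.509773.
p ≈ ln(0.509904)/ln(0.509773) = -0.6735/-0.6738 ≈ 1.00.
So the convergence is linear (order 1).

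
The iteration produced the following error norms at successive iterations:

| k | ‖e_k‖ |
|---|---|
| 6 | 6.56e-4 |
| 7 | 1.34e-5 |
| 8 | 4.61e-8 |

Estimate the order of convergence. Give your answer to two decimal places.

p ≈ ln(‖e_8‖/‖e_7‖) / ln(‖e_7‖/‖e_6‖)
  = ln(4.61e-8/1.34e-5) / ln(1.34e-5/6.56e-4)
  = ln(0.0034403) / ln(0.0204268)
  = -5.67220 / -3.89091 ≈ 1.45781

1.46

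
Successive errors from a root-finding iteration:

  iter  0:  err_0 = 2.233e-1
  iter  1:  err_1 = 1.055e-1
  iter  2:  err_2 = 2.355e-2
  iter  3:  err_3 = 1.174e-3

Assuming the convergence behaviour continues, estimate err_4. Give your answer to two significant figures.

2.9e-6

First estimate the order: p ≈ ln(err_3/err_2) / ln(err_2/err_1) = ln(1.174e-3/2.355e-2)/ln(2.355e-2/1.055e-1) = ln(0.0498514)/ln(0.223223) ≈ 1.9997.
Then err_4 ≈ err_3·(err_3/err_2)^p = 1.174e-3·(0.0498514)^1.9997 = 1.174e-3·0.0024874 ≈ 2.92e-06.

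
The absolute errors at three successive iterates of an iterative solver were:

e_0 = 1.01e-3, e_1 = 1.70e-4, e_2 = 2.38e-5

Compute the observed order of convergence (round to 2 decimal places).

1.10

p ≈ ln(e_2/e_1) / ln(e_1/e_0)
  = ln(2.38e-5/1.70e-4) / ln(1.70e-4/1.01e-3)
  = ln(0.14) / ln(0.168317)
  = -1.96611 / -1.78191 ≈ 1.10337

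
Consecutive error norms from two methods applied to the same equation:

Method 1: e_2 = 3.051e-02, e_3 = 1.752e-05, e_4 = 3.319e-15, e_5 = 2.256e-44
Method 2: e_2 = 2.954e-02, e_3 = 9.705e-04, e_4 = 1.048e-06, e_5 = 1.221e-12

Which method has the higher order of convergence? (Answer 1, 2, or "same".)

Method 1: p ≈ ln(2.256e-44/3.319e-15)/ln(3.319e-15/1.752e-05) ≈ 3.00.
Method 2: p ≈ ln(1.221e-12/1.048e-06)/ln(1.048e-06/9.705e-04) ≈ 2.00.
Method 1 has the higher order (≈3.0 vs ≈2.0).

1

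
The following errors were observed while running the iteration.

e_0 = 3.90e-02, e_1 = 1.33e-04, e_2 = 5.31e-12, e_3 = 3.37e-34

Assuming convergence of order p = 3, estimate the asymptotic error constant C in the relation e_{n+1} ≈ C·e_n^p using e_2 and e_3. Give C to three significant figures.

2.25

C ≈ e_3 / e_2^3
  = 3.37e-34 / (5.31e-12)^3
  = 3.37e-34 / 1.49721e-34 ≈ 2.2508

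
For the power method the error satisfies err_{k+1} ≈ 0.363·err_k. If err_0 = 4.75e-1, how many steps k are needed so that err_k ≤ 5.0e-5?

After k steps, err_k ≈ 4.75e-1·0.363^k.
Need 0.363^k ≤ 5.0e-5/4.75e-1 = 0.000105263.
k ≥ ln(0.000105263)/ln(0.363) = -9.1590/-1.01335 = 9.038.
Smallest integer k = 10.

10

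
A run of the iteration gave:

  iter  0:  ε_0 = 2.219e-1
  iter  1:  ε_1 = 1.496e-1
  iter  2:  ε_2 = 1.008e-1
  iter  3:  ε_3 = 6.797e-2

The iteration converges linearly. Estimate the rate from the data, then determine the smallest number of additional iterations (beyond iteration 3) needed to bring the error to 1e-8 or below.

Rate ρ ≈ ε_3/ε_2 = 6.797e-2/1.008e-1 = 0.6743.
After j more steps, ε_{3+j} ≈ 6.797e-2·ρ^j; need ρ^j ≤ 1e-8/6.797e-2 = 1.47124e-07.
j ≥ ln(1.47124e-07)/ln(0.6743) = -15.7320/-0.39408 = 39.921.
So 40 more iterations are needed.

40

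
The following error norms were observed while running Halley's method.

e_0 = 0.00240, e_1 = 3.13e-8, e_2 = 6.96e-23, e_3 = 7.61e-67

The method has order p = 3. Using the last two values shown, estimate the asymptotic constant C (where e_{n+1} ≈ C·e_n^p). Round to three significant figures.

C ≈ e_3 / e_2^3
  = 7.61e-67 / (6.96e-23)^3
  = 7.61e-67 / 3.37154e-67 ≈ 2.2571

2.26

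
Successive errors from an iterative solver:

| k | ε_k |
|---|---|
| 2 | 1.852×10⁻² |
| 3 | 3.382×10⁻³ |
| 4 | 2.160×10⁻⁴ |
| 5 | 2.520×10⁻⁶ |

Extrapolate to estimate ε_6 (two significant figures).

First estimate the order: p ≈ ln(ε_5/ε_4) / ln(ε_4/ε_3) = ln(2.520×10⁻⁶/2.160×10⁻⁴)/ln(2.160×10⁻⁴/3.382×10⁻³) = ln(0.0116667)/ln(0.0638675) ≈ 1.6180.
Then ε_6 ≈ ε_5·(ε_5/ε_4)^p = 2.520×10⁻⁶·(0.0116667)^1.6180 = 2.520×10⁻⁶·0.000745284 ≈ 1.878e-09.

1.9e-9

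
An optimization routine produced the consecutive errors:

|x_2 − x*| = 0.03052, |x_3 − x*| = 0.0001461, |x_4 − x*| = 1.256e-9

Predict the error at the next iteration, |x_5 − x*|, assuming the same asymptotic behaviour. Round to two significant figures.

First estimate the order: p ≈ ln(|x_4 − x*|/|x_3 − x*|) / ln(|x_3 − x*|/|x_2 − x*|) = ln(1.256e-9/0.0001461)/ln(0.0001461/0.03052) = ln(8.59685e-06)/ln(0.00478702) ≈ 2.1835.
Then |x_5 − x*| ≈ |x_4 − x*|·(|x_4 − x*|/|x_3 − x*|)^p = 1.256e-9·(8.59685e-06)^2.1835 = 1.256e-9·8.69221e-12 ≈ 1.092e-20.

1.1e-20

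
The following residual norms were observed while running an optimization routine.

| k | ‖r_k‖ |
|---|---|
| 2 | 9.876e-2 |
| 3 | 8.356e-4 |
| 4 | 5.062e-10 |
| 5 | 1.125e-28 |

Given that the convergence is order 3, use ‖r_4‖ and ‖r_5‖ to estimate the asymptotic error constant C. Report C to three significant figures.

C ≈ ‖r_5‖ / ‖r_4‖^3
  = 1.125e-28 / (5.062e-10)^3
  = 1.125e-28 / 1.29708e-28 ≈ 0.86733

0.867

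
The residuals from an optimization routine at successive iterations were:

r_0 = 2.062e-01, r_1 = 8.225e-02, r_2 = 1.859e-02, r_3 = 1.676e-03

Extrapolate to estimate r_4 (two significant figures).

3.4e-5

First estimate the order: p ≈ ln(r_3/r_2) / ln(r_2/r_1) = ln(1.676e-03/1.859e-02)/ln(1.859e-02/8.225e-02) = ln(0.090156)/ln(0.226018) ≈ 1.6180.
Then r_4 ≈ r_3·(r_3/r_2)^p = 1.676e-03·(0.090156)^1.6180 = 1.676e-03·0.0203789 ≈ 3.416e-05.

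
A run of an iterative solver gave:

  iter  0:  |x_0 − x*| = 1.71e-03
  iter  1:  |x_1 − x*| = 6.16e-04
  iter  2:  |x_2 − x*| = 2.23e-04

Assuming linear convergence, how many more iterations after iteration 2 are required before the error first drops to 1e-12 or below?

Rate ρ ≈ |x_2 − x*|/|x_1 − x*| = 2.23e-04/6.16e-04 = 0.3620.
After j more steps, |x_{2+j} − x*| ≈ 2.23e-04·ρ^j; need ρ^j ≤ 1e-12/2.23e-04 = 4.4843e-09.
j ≥ ln(4.4843e-09)/ln(0.3620) = -19.2227/-1.01611 = 18.918.
So 19 more iterations are needed.

19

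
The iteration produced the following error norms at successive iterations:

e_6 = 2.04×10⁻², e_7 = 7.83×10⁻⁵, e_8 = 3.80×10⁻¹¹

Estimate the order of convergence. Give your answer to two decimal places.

p ≈ ln(e_8/e_7) / ln(e_7/e_6)
  = ln(3.80×10⁻¹¹/7.83×10⁻⁵) / ln(7.83×10⁻⁵/2.04×10⁻²)
  = ln(4.85313e-07) / ln(0.00383824)
  = -14.53847 / -5.56274 ≈ 2.61354

2.61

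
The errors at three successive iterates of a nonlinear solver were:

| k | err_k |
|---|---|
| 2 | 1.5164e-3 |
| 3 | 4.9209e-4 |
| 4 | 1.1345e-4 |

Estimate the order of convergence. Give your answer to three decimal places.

1.304

p ≈ ln(err_4/err_3) / ln(err_3/err_2)
  = ln(1.1345e-4/4.9209e-4) / ln(4.9209e-4/1.5164e-3)
  = ln(0.230547) / ln(0.324512)
  = -1.467301 / -1.125433 ≈ 1.303766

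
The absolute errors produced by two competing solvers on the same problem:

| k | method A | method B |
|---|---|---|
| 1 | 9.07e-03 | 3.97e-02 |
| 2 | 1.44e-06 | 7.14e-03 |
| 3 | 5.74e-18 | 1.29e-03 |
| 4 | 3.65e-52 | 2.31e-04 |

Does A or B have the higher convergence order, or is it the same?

A

Method A: p ≈ ln(3.65e-52/5.74e-18)/ln(5.74e-18/1.44e-06) ≈ 3.00.
Method B: p ≈ ln(2.31e-04/1.29e-03)/ln(1.29e-03/7.14e-03) ≈ 1.01.
Method A has the higher order (≈3.0 vs ≈1.0).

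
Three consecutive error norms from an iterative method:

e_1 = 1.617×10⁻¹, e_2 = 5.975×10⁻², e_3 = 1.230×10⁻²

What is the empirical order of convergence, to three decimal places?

p ≈ ln(e_3/e_2) / ln(e_2/e_1)
  = ln(1.230×10⁻²/5.975×10⁻²) / ln(5.975×10⁻²/1.617×10⁻¹)
  = ln(0.205858) / ln(0.369511)
  = -1.580569 / -0.995575 ≈ 1.587594

1.588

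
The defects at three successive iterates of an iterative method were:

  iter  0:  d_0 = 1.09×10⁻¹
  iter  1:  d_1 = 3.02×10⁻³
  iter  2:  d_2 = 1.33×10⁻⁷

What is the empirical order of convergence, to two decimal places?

p ≈ ln(d_2/d_1) / ln(d_1/d_0)
  = ln(1.33×10⁻⁷/3.02×10⁻³) / ln(3.02×10⁻³/1.09×10⁻¹)
  = ln(4.40397e-05) / ln(0.0277064)
  = -10.03042 / -3.58609 ≈ 2.79704

2.80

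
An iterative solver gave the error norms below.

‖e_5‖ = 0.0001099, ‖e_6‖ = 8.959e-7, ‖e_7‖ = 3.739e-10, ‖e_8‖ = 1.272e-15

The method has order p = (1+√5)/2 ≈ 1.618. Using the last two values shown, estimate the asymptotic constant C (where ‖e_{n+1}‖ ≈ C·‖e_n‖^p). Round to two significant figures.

C ≈ ‖e_8‖ / ‖e_7‖^1.618
  = 1.272e-15 / (3.739e-10)^1.618
  = 1.272e-15 / 5.58108e-16 ≈ 2.2791

2.3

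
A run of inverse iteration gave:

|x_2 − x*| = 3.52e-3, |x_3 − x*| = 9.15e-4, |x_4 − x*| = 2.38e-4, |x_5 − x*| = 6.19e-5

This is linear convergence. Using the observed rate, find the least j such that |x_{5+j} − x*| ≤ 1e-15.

19

Rate ρ ≈ |x_5 − x*|/|x_4 − x*| = 6.19e-5/2.38e-4 = 0.2601.
After j more steps, |x_{5+j} − x*| ≈ 6.19e-5·ρ^j; need ρ^j ≤ 1e-15/6.19e-5 = 1.61551e-11.
j ≥ ln(1.61551e-11)/ln(0.2601) = -24.8488/-1.34669 = 18.452.
So 19 more iterations are needed.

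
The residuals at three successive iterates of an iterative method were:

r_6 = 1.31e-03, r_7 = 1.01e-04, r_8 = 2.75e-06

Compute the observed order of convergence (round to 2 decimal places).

p ≈ ln(r_8/r_7) / ln(r_7/r_6)
  = ln(2.75e-06/1.01e-04) / ln(1.01e-04/1.31e-03)
  = ln(0.0272277) / ln(0.0770992)
  = -3.60352 / -2.56266 ≈ 1.40616

1.41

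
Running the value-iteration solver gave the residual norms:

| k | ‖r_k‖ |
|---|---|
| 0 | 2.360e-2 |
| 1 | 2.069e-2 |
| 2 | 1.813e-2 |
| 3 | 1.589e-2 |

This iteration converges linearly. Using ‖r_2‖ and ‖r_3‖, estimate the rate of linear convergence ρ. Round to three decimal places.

ρ ≈ ‖r_3‖/‖r_2‖ = 1.589e-2/1.813e-2 = 0.87645

0.876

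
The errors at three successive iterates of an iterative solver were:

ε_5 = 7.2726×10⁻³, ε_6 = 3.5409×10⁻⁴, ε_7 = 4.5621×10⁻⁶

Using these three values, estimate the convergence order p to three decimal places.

p ≈ ln(ε_7/ε_6) / ln(ε_6/ε_5)
  = ln(4.5621×10⁻⁶/3.5409×10⁻⁴) / ln(3.5409×10⁻⁴/7.2726×10⁻³)
  = ln(0.012884) / ln(0.0486882)
  = -4.351769 / -3.022319 ≈ 1.439877

1.440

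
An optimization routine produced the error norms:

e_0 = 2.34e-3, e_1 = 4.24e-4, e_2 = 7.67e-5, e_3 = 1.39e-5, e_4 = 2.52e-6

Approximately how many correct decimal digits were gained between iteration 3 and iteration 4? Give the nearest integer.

Digits gained ≈ log₁₀(e_3/e_4) = log₁₀(1.39e-5/2.52e-6) = log₁₀(5.51587) ≈ 0.742.

1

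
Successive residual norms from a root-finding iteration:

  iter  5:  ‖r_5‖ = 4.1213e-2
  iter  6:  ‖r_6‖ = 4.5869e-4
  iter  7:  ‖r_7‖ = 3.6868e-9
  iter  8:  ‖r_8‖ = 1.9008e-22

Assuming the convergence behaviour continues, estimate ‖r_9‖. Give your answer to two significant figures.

First estimate the order: p ≈ ln(‖r_8‖/‖r_7‖) / ln(‖r_7‖/‖r_6‖) = ln(1.9008e-22/3.6868e-9)/ln(3.6868e-9/4.5869e-4) = ln(5.15569e-14)/ln(8.03767e-06) ≈ 2.6081.
Then ‖r_9‖ ≈ ‖r_8‖·(‖r_8‖/‖r_7‖)^p = 1.9008e-22·(5.15569e-14)^2.6081 = 1.9008e-22·2.20961e-35 ≈ 4.2e-57.

4.2e-57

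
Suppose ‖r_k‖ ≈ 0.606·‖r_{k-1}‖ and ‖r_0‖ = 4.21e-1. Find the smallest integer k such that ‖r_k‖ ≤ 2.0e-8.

After k steps, ‖r_k‖ ≈ 4.21e-1·0.606^k.
Need 0.606^k ≤ 2.0e-8/4.21e-1 = 4.75059e-08.
k ≥ ln(4.75059e-08)/ln(0.606) = -16.8624/-0.50088 = 33.666.
Smallest integer k = 34.

34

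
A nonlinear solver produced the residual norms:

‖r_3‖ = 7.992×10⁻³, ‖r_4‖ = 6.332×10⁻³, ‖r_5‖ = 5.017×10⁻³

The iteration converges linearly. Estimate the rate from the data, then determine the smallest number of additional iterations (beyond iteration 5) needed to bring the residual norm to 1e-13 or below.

Rate ρ ≈ ‖r_5‖/‖r_4‖ = 5.017×10⁻³/6.332×10⁻³ = 0.7923.
After j more steps, ‖r_{5+j}‖ ≈ 5.017×10⁻³·ρ^j; need ρ^j ≤ 1e-13/5.017×10⁻³ = 1.99322e-11.
j ≥ ln(1.99322e-11)/ln(0.7923) = -24.6387/-0.23282 = 105.827.
So 106 more iterations are needed.

106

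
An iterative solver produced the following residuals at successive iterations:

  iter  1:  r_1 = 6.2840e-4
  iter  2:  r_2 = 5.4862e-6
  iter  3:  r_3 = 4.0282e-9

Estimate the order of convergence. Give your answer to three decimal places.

1.522

p ≈ ln(r_3/r_2) / ln(r_2/r_1)
  = ln(4.0282e-9/5.4862e-6) / ln(5.4862e-6/6.2840e-4)
  = ln(0.000734242) / ln(0.00873043)
  = -7.216672 / -4.740941 ≈ 1.522202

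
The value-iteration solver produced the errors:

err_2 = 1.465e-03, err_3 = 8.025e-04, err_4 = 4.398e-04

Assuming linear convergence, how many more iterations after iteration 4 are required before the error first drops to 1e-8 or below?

18

Rate ρ ≈ err_4/err_3 = 4.398e-04/8.025e-04 = 0.5480.
After j more steps, err_{4+j} ≈ 4.398e-04·ρ^j; need ρ^j ≤ 1e-8/4.398e-04 = 2.27376e-05.
j ≥ ln(2.27376e-05)/ln(0.5480) = -10.6915/-0.60148 = 17.775.
So 18 more iterations are needed.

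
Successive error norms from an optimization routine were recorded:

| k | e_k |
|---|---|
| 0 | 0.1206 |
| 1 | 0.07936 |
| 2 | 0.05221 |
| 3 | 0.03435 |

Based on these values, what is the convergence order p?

Consecutive ratios: e_3/e_2 = 0.03435/0.05221 = 0.65792, e_2/e_1 = 0.05221/0.07936 = 0.657888.
p ≈ ln(0.65792)/ln(0.657888) = -0.4187/-0.4187 ≈ 1.00.
So the convergence is linear (order 1).

1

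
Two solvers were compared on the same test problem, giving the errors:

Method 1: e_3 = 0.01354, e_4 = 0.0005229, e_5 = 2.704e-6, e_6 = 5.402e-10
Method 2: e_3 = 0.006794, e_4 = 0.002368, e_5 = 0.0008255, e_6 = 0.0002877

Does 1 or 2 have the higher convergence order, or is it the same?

1

Method 1: p ≈ ln(5.402e-10/2.704e-6)/ln(2.704e-6/0.0005229) ≈ 1.62.
Method 2: p ≈ ln(0.0002877/0.0008255)/ln(0.0008255/0.002368) ≈ 1.00.
Method 1 has the higher order (≈1.6 vs ≈1.0).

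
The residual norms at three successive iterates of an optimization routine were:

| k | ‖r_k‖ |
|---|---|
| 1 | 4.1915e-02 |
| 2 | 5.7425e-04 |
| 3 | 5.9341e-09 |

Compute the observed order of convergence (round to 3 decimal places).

2.676

p ≈ ln(‖r_3‖/‖r_2‖) / ln(‖r_2‖/‖r_1‖)
  = ln(5.9341e-09/5.7425e-04) / ln(5.7425e-04/4.1915e-02)
  = ln(1.03337e-05) / ln(0.0137003)
  = -11.480100 / -4.290338 ≈ 2.675803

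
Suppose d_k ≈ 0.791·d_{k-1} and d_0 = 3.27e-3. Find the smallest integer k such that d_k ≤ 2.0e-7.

After k steps, d_k ≈ 3.27e-3·0.791^k.
Need 0.791^k ≤ 2.0e-7/3.27e-3 = 6.11621e-05.
k ≥ ln(6.11621e-05)/ln(0.791) = -9.7020/-0.23446 = 41.380.
Smallest integer k = 42.

42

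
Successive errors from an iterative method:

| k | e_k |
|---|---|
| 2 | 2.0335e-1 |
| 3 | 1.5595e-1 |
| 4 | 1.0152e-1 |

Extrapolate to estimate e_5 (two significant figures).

First estimate the order: p ≈ ln(e_4/e_3) / ln(e_3/e_2) = ln(1.0152e-1/1.5595e-1)/ln(1.5595e-1/2.0335e-1) = ln(0.650978)/ln(0.766904) ≈ 1.6175.
Then e_5 ≈ e_4·(e_4/e_3)^p = 1.0152e-1·(0.650978)^1.6175 = 1.0152e-1·0.499394 ≈ 0.0507.

5.1e-2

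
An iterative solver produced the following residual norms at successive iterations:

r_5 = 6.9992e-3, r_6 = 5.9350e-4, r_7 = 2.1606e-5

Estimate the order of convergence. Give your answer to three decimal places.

p ≈ ln(r_7/r_6) / ln(r_6/r_5)
  = ln(2.1606e-5/5.9350e-4) / ln(5.9350e-4/6.9992e-3)
  = ln(0.0364044) / ln(0.0847954)
  = -3.313066 / -2.467514 ≈ 1.342674

1.343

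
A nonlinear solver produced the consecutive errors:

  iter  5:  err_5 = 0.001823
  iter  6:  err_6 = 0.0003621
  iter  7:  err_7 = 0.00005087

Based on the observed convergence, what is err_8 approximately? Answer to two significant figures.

First estimate the order: p ≈ ln(err_7/err_6) / ln(err_6/err_5) = ln(0.00005087/0.0003621)/ln(0.0003621/0.001823) = ln(0.140486)/ln(0.198629) ≈ 1.2143.
Then err_8 ≈ err_7·(err_7/err_6)^p = 0.00005087·(0.140486)^1.2143 = 0.00005087·0.0922509 ≈ 4.693e-06.

4.7e-6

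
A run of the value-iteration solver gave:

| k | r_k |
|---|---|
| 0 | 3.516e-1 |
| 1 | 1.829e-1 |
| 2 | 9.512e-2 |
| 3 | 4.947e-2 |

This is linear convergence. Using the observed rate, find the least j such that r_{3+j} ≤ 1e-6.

Rate ρ ≈ r_3/r_2 = 4.947e-2/9.512e-2 = 0.5201.
After j more steps, r_{3+j} ≈ 4.947e-2·ρ^j; need ρ^j ≤ 1e-6/4.947e-2 = 2.02143e-05.
j ≥ ln(2.02143e-05)/ln(0.5201) = -10.8091/-0.65373 = 16.535.
So 17 more iterations are needed.

17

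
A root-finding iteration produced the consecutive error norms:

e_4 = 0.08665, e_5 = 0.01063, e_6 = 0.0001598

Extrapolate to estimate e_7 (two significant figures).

First estimate the order: p ≈ ln(e_6/e_5) / ln(e_5/e_4) = ln(0.0001598/0.01063)/ln(0.01063/0.08665) = ln(0.0150329)/ln(0.122677) ≈ 2.0005.
Then e_7 ≈ e_6·(e_6/e_5)^p = 0.0001598·(0.0150329)^2.0005 = 0.0001598·0.000225514 ≈ 3.604e-08.

3.6e-8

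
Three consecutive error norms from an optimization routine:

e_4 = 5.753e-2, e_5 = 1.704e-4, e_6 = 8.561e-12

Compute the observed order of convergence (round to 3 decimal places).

2.887

p ≈ ln(e_6/e_5) / ln(e_5/e_4)
  = ln(8.561e-12/1.704e-4) / ln(1.704e-4/5.753e-2)
  = ln(5.02406e-08) / ln(0.00296193)
  = -16.806442 / -5.821914 ≈ 2.886755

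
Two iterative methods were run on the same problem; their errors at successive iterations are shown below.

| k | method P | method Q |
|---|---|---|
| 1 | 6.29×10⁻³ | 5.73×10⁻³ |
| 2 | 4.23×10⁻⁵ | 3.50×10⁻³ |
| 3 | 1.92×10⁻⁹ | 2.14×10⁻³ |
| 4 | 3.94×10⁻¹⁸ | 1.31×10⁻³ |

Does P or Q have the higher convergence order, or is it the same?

Method P: p ≈ ln(3.94×10⁻¹⁸/1.92×10⁻⁹)/ln(1.92×10⁻⁹/4.23×10⁻⁵) ≈ 2.00.
Method Q: p ≈ ln(1.31×10⁻³/2.14×10⁻³)/ln(2.14×10⁻³/3.50×10⁻³) ≈ 1.00.
Method P has the higher order (≈2.0 vs ≈1.0).

P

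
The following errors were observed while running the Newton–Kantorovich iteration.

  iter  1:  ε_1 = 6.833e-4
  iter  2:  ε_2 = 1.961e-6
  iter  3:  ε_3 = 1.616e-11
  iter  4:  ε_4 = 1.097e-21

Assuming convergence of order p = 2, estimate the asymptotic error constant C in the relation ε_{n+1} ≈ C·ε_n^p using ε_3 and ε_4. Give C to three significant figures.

C ≈ ε_4 / ε_3^2
  = 1.097e-21 / (1.616e-11)^2
  = 1.097e-21 / 2.61146e-22 ≈ 4.2007

4.20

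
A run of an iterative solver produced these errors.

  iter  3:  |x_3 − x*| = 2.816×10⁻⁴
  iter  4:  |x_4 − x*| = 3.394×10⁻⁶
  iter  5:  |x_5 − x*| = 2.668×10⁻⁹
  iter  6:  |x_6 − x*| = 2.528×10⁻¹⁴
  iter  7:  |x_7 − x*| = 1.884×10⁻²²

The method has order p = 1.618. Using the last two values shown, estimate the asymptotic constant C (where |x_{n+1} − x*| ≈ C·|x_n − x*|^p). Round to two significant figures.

C ≈ |x_7 − x*| / |x_6 − x*|^1.618
  = 1.884×10⁻²² / (2.528×10⁻¹⁴)^1.618
  = 1.884×10⁻²² / 9.99294e-23 ≈ 1.8853

1.9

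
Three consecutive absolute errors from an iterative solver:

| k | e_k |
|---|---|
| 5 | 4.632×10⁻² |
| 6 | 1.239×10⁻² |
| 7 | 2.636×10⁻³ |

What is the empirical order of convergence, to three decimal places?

p ≈ ln(e_7/e_6) / ln(e_6/e_5)
  = ln(2.636×10⁻³/1.239×10⁻²) / ln(1.239×10⁻²/4.632×10⁻²)
  = ln(0.212752) / ln(0.267487)
  = -1.547628 / -1.318684 ≈ 1.173616

1.174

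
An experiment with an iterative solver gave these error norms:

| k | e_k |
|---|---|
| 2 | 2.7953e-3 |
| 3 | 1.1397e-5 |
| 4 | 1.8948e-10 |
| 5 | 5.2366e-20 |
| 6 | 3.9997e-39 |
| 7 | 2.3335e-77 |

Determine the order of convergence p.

Consecutive ratios: e_7/e_6 = 2.3335e-77/3.9997e-39 = 5.83419e-39, e_6/e_5 = 3.9997e-39/5.2366e-20 = 7.63797e-20.
p ≈ ln(5.83419e-39)/ln(7.63797e-20) = -88.0371/-44.0186 ≈ 2.00.
So the convergence is quadratic (order 2).

2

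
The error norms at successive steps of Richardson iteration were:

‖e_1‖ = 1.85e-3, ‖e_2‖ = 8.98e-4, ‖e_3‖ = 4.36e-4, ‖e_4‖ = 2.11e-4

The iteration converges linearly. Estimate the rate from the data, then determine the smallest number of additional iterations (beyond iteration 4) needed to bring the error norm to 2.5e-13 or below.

Rate ρ ≈ ‖e_4‖/‖e_3‖ = 2.11e-4/4.36e-4 = 0.4839.
After j more steps, ‖e_{4+j}‖ ≈ 2.11e-4·ρ^j; need ρ^j ≤ 2.5e-13/2.11e-4 = 1.18483e-09.
j ≥ ln(1.18483e-09)/ln(0.4839) = -20.5537/-0.72588 = 28.316.
So 29 more iterations are needed.

29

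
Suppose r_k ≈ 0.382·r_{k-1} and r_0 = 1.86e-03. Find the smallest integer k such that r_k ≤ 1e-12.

After k steps, r_k ≈ 1.86e-03·0.382^k.
Need 0.382^k ≤ 1e-12/1.86e-03 = 5.37634e-10.
k ≥ ln(5.37634e-10)/ln(0.382) = -21.3438/-0.96233 = 22.179.
Smallest integer k = 23.

23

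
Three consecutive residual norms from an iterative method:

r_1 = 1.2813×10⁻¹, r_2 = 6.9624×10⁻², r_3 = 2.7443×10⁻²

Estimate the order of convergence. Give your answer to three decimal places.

p ≈ ln(r_3/r_2) / ln(r_2/r_1)
  = ln(2.7443×10⁻²/6.9624×10⁻²) / ln(6.9624×10⁻²/1.2813×10⁻¹)
  = ln(0.39416) / ln(0.543386)
  = -0.930998 / -0.609935 ≈ 1.526389

1.526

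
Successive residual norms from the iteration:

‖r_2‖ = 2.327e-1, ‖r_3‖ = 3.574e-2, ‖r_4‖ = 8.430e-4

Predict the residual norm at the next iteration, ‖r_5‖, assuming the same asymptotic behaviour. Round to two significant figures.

First estimate the order: p ≈ ln(‖r_4‖/‖r_3‖) / ln(‖r_3‖/‖r_2‖) = ln(8.430e-4/3.574e-2)/ln(3.574e-2/2.327e-1) = ln(0.023587)/ln(0.153588) ≈ 2.0001.
Then ‖r_5‖ ≈ ‖r_4‖·(‖r_4‖/‖r_3‖)^p = 8.430e-4·(0.023587)^2.0001 = 8.430e-4·0.000556138 ≈ 4.688e-07.

4.7e-7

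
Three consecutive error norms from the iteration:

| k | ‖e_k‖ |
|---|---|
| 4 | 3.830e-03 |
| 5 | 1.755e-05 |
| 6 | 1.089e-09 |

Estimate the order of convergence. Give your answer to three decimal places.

p ≈ ln(‖e_6‖/‖e_5‖) / ln(‖e_5‖/‖e_4‖)
  = ln(1.089e-09/1.755e-05) / ln(1.755e-05/3.830e-03)
  = ln(6.20513e-05) / ln(0.00458225)
  = -9.687549 / -5.385565 ≈ 1.798799

1.799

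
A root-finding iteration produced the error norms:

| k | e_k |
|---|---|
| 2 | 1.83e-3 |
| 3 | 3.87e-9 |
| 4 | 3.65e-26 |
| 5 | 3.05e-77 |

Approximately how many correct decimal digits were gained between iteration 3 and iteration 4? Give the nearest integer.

Digits gained ≈ log₁₀(e_3/e_4) = log₁₀(3.87e-9/3.65e-26) = log₁₀(1.06027e+17) ≈ 17.025.

17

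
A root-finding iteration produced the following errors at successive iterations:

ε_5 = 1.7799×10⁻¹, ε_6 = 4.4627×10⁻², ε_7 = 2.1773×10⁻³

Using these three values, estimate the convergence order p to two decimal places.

2.18

p ≈ ln(ε_7/ε_6) / ln(ε_6/ε_5)
  = ln(2.1773×10⁻³/4.4627×10⁻²) / ln(4.4627×10⁻²/1.7799×10⁻¹)
  = ln(0.0487888) / ln(0.250728)
  = -3.02025 / -1.38339 ≈ 2.18322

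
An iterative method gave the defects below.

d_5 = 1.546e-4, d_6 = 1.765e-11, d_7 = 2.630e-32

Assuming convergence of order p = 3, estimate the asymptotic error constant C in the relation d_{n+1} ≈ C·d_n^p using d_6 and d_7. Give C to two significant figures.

C ≈ d_7 / d_6^3
  = 2.630e-32 / (1.765e-11)^3
  = 2.630e-32 / 5.49837e-33 ≈ 4.7832

4.8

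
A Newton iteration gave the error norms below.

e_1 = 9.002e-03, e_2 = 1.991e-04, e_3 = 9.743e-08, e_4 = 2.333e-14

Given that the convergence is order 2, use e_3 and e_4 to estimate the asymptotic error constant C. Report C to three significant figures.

C ≈ e_4 / e_3^2
  = 2.333e-14 / (9.743e-08)^2
  = 2.333e-14 / 9.4926e-15 ≈ 2.4577

2.46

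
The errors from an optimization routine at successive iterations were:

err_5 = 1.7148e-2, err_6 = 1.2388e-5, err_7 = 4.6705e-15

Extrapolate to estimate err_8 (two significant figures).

2.5e-43

First estimate the order: p ≈ ln(err_7/err_6) / ln(err_6/err_5) = ln(4.6705e-15/1.2388e-5)/ln(1.2388e-5/1.7148e-2) = ln(3.77018e-10)/ln(0.000722417) ≈ 3.0000.
Then err_8 ≈ err_7·(err_7/err_6)^p = 4.6705e-15·(3.77018e-10)^3.0000 = 4.6705e-15·5.35903e-29 ≈ 2.503e-43.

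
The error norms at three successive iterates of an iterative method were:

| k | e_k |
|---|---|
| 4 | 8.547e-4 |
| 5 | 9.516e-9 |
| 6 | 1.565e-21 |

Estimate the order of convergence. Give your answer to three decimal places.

p ≈ ln(e_6/e_5) / ln(e_5/e_4)
  = ln(1.565e-21/9.516e-9) / ln(9.516e-9/8.547e-4)
  = ln(1.6446e-13) / ln(1.11337e-05)
  = -29.436109 / -11.405534 ≈ 2.580862

2.581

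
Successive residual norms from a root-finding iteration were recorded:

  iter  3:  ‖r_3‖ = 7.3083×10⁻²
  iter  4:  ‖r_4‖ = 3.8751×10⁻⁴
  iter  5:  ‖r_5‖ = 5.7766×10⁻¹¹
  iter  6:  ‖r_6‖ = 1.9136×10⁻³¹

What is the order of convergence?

Consecutive ratios: ‖r_6‖/‖r_5‖ = 1.9136×10⁻³¹/5.7766×10⁻¹¹ = 3.31268e-21, ‖r_5‖/‖r_4‖ = 5.7766×10⁻¹¹/3.8751×10⁻⁴ = 1.4907e-07.
p ≈ ln(3.31268e-21)/ln(1.4907e-07) = -47.1565/-15.7189 ≈ 3.00.
So the convergence is cubic (order 3).

3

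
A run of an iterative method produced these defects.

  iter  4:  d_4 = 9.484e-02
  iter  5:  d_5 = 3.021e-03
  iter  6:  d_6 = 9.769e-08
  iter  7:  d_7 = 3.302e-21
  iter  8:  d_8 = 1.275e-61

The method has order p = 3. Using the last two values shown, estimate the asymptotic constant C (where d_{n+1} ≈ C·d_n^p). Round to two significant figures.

3.5

C ≈ d_8 / d_7^3
  = 1.275e-61 / (3.302e-21)^3
  = 1.275e-61 / 3.60024e-62 ≈ 3.5414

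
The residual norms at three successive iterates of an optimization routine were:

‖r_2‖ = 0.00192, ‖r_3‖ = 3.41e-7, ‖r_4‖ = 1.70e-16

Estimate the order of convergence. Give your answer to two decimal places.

2.48

p ≈ ln(‖r_4‖/‖r_3‖) / ln(‖r_3‖/‖r_2‖)
  = ln(1.70e-16/3.41e-7) / ln(3.41e-7/0.00192)
  = ln(4.98534e-10) / ln(0.000177604)
  = -21.41935 / -8.63595 ≈ 2.48025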